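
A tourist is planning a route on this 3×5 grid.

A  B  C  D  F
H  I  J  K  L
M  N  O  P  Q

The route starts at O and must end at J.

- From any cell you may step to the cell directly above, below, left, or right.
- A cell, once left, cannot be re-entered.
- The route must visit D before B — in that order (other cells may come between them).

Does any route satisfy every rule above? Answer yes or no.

yes

One route that works: O → P → K → D → C → B → I → J.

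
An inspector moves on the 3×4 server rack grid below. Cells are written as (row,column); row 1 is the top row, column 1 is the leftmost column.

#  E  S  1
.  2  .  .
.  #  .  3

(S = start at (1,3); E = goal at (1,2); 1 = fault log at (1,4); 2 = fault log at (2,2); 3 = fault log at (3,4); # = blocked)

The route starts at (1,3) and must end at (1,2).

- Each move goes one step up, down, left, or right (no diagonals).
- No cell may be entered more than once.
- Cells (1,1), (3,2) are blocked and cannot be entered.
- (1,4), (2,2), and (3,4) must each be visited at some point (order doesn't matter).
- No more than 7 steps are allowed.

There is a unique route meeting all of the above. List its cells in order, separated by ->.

The 7-move cap with required stops at (1,4), (2,2), (3,4) leaves no slack for detours.
Route from (1,3): right to (1,4), 2× down (reaching (3,4)), left to (3,3), up to (2,3), left to (2,2), up to (1,2) — 7 moves in all.
Check: all required cells visited; 7 ≤ 7 moves.

(1,3) -> (1,4) -> (2,4) -> (3,4) -> (3,3) -> (2,3) -> (2,2) -> (1,2)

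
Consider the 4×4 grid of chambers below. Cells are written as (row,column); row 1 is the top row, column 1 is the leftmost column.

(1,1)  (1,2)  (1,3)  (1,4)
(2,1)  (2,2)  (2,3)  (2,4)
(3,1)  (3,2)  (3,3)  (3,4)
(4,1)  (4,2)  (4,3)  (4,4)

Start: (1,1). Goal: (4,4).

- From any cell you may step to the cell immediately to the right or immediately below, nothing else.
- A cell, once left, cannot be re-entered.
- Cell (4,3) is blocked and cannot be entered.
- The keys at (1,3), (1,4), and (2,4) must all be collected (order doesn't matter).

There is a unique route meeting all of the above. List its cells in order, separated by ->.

Moves only go right or down, so the column and row indices never decrease.
Route from (1,1): 3× right (reaching (1,4)), 3× down (reaching (4,4)) — 6 moves in all.
Check: all required cells visited.

(1,1) -> (1,2) -> (1,3) -> (1,4) -> (2,4) -> (3,4) -> (4,4)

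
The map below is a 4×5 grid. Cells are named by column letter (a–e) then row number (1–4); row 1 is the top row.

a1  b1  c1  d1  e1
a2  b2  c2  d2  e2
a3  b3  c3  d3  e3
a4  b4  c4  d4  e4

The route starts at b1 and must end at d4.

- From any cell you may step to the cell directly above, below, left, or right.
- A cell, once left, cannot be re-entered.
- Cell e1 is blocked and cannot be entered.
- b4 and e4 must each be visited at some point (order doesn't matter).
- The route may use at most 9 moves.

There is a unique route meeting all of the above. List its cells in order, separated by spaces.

The 9-move cap with required stops at b4, e4 leaves no slack for detours.
Route from b1: down 3 to b4, right 1 to c4, up 1 to c3, right 2 to e3, down 1 to e4, left 1 to d4 — 9 moves in all.
Check: all required cells visited; 9 ≤ 9 moves.

b1 b2 b3 b4 c4 c3 d3 e3 e4 d4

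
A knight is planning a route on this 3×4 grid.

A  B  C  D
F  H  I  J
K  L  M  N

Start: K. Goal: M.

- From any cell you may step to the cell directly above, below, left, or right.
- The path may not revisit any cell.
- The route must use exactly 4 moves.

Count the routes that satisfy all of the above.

3

Need simple routes of exactly 4 moves from K to M (Manhattan distance 2, so 1 moves are spent on a detour and 1 undoing it).
Enumerating: K F H L M | K F H I M | K L H I M.
That gives 3 routes.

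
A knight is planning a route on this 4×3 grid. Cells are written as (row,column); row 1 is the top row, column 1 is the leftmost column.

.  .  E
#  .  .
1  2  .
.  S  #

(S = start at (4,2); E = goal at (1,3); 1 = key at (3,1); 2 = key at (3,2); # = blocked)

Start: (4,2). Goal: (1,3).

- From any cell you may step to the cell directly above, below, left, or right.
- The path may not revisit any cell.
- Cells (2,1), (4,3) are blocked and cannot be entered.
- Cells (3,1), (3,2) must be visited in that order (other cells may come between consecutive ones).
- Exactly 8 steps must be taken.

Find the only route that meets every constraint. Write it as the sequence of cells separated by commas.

The waypoints must appear in the order (3,1), (3,2), with no cell reused.
Route from (4,2): left 1 to (4,1), up 1 to (3,1), right 2 to (3,3), up 1 to (2,3), left 1 to (2,2), up 1 to (1,2), right 1 to (1,3) — 8 moves in all.
Check: order respected (1 at step 2, 2 at step 3); 8 moves as required.

(4,2), (4,1), (3,1), (3,2), (3,3), (2,3), (2,2), (1,2), (1,3)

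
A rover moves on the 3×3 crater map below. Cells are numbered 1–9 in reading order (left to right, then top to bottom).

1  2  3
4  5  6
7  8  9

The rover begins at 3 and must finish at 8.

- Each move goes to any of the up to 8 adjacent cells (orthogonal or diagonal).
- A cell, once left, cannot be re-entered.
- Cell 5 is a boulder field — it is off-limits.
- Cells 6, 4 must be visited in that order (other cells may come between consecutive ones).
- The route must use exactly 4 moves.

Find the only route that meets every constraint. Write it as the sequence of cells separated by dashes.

3 - 6 - 2 - 4 - 8

The waypoints must appear in the order 6, 4, with no cell reused.
Route from 3: down 1 to 6, up-left 1 to 2, down-left 1 to 4, down-right 1 to 8 — 4 moves in all.
Check: order respected (6 at step 1, 4 at step 3); 4 moves as required.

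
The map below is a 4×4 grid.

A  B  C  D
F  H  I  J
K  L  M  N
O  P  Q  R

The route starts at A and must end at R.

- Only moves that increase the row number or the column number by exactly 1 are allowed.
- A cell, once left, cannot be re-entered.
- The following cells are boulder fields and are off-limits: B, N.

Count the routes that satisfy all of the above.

A right/down-only route from A to R makes exactly 3 down-moves and 3 right-moves in some order.
With no other constraints that would be C(6,3) = 20 routes.
Subtract routes through each blocked cell (inclusion–exclusion for overlaps): − through B: 10 − through N: 10 + through B&N: 6 → 6.
That gives 6 routes.

6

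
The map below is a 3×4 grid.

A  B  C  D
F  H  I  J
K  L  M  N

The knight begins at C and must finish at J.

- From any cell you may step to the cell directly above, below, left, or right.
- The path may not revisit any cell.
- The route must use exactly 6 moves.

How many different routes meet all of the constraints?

Need simple routes of exactly 6 moves from C to J (Manhattan distance 2, so 2 moves are spent on a detour and 2 undoing it).
Enumerating: C I H L M N J | C B H L M I J | C B H L M N J | C B H I M N J | C B A F H I J.
That gives 5 routes.

5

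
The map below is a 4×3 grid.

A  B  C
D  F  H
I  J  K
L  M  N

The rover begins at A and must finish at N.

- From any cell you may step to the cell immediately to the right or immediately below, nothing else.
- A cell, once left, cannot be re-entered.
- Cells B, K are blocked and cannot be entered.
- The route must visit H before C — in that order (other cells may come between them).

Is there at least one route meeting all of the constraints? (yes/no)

no

C lies above H, so going from H to C would need an upward move — but moves only go right/down, so H cannot be visited before C.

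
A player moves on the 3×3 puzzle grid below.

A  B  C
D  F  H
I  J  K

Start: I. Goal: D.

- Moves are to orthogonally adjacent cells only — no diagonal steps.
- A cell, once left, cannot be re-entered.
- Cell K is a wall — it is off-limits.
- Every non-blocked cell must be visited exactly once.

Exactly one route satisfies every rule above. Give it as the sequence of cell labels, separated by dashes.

Need to visit all 8 open cells exactly once, starting at I and ending at D.
Cell H has only two open neighbours (C and F), so the path must pass straight through it: one of those is the cell it's entered from and the other is where it exits.
Route from I: right 1 to J, up 1 to F, right 1 to H, up 1 to C, left 2 to A, down 1 to D — 7 moves in all.
Check: all 8 open cells covered.

I - J - F - H - C - B - A - D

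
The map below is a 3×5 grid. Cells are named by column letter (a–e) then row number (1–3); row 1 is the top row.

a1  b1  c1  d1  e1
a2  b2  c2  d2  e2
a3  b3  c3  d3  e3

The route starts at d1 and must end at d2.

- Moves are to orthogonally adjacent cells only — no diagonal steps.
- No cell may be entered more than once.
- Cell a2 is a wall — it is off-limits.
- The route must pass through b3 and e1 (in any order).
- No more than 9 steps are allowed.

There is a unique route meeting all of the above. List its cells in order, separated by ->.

d1 -> e1 -> e2 -> e3 -> d3 -> c3 -> b3 -> b2 -> c2 -> d2

The budget equals the shortest possible length, so every move has to be on a shortest route through the required cells.
Route from d1: right 1 to e1, down 2 to e3, left 3 to b3, up 1 to b2, right 2 to d2 — 9 moves in all.
Check: all required cells visited; 9 ≤ 9 moves.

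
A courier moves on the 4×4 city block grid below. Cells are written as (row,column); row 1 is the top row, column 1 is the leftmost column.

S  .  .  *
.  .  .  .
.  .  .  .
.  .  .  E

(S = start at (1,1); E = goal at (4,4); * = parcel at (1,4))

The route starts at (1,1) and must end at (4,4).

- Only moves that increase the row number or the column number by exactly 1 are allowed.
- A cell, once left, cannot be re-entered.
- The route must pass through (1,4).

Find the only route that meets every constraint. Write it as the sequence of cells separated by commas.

Moves only go right or down, so the column and row indices never decrease.
Route from (1,1): 3× right (reaching (1,4)), 3× down (reaching (4,4)) — 6 moves in all.
Check: all required cells visited.

(1,1), (1,2), (1,3), (1,4), (2,4), (3,4), (4,4)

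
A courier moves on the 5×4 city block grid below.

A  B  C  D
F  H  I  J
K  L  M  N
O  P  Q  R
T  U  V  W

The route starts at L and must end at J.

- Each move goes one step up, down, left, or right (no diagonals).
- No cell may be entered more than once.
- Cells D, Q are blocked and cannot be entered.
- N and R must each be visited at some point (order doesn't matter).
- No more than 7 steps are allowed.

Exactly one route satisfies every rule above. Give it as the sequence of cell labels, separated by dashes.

L - P - U - V - W - R - N - J

Any route must reach N and R and still end at J within 7 moves, so the order of the required stops is forced.
Route from L: down 2 to U, right 2 to W, up 3 to J — 7 moves in all.
Check: all required cells visited; 7 ≤ 7 moves.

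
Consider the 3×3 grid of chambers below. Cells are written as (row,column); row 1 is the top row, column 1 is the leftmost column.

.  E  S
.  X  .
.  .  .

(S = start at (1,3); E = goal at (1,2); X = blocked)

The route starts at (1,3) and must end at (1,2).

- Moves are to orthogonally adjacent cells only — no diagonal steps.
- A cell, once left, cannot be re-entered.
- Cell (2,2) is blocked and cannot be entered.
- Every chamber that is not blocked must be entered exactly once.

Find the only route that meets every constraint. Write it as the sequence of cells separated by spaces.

Need to visit all 8 open cells exactly once, starting at (1,3) and ending at (1,2).
Route from (1,3): 2× down (reaching (3,3)), 2× left (reaching (3,1)), 2× up (reaching (1,1)), right to (1,2) — 7 moves in all.
Check: all 8 open cells covered.

(1,3) (2,3) (3,3) (3,2) (3,1) (2,1) (1,1) (1,2)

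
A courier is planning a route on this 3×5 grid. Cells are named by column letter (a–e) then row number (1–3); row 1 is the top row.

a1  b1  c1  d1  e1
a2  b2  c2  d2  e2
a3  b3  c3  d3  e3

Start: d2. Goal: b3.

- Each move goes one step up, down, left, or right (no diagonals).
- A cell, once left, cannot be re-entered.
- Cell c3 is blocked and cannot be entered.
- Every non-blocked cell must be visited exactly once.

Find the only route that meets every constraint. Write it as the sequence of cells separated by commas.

Need to visit all 14 open cells exactly once, starting at d2 and ending at b3.
Cell e3 has only two open neighbours (e2 and d3), so the path must pass straight through it: one of those is the cell it's entered from and the other is where it exits.
Route from d2: down to d3, right to e3, 2× up (reaching e1), 2× left (reaching c1), down to c2, left to b2, up to b1, left to a1, 2× down (reaching a3), right to b3 — 13 moves in all.
Check: all 14 open cells covered.

d2, d3, e3, e2, e1, d1, c1, c2, b2, b1, a1, a2, a3, b3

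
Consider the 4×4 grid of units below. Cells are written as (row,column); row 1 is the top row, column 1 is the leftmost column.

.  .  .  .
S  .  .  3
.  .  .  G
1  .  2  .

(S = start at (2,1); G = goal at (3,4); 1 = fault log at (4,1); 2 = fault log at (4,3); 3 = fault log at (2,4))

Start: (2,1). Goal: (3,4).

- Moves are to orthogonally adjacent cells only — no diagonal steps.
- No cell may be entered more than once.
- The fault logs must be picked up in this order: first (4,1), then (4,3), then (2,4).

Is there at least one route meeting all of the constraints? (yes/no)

yes

One route that works: (2,1) → (3,1) → (4,1) → (4,2) → (4,3) → (3,3) → (2,3) → (2,4) → (3,4).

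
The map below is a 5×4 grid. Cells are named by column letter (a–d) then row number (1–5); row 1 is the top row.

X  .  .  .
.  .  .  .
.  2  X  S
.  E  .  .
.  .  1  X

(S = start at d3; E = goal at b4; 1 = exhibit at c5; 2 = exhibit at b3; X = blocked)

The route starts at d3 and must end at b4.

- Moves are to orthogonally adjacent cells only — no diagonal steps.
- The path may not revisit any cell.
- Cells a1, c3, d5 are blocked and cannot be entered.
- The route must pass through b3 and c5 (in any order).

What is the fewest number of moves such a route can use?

9

Any route passes through b3 and c5 in some order between d3 and b4. Summing Manhattan distances along each leg and taking the cheapest ordering (d3 → c5 → b3 → b4) gives a lower bound of 3 + 3 + 1 = 7 moves.
The shortest route satisfying every rule uses 9 moves: d3 → d4 → c4 → c5 → b5 → a5 → a4 → a3 → b3 → b4.
The bound of 7 isn't tight here; checking systematically, no route of length 7 through 8 satisfies every constraint, so 9 is the minimum.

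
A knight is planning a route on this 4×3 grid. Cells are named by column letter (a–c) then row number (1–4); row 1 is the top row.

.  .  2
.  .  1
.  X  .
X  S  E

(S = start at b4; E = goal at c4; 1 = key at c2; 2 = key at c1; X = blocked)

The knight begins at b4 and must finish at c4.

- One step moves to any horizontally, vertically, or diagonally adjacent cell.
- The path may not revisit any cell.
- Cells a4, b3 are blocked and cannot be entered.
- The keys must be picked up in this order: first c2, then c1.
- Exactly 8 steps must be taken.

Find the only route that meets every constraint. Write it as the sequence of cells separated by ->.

The waypoints must appear in the order c2, c1, with no cell reused.
Route from b4: up-left to a3, up to a2, up-right to b1, down-right to c2, up to c1, down-left to b2, down-right to c3, down to c4 — 8 moves in all.
Check: order respected (1 at step 4, 2 at step 5); 8 moves as required.

b4 -> a3 -> a2 -> b1 -> c2 -> c1 -> b2 -> c3 -> c4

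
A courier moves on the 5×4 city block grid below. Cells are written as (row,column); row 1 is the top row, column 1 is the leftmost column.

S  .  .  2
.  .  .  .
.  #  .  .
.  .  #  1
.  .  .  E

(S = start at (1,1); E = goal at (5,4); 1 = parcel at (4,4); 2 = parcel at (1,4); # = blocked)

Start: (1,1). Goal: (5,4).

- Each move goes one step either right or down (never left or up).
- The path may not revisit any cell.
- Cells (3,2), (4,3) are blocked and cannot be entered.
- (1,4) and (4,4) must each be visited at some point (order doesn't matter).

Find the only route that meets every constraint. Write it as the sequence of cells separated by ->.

(1,1) -> (1,2) -> (1,3) -> (1,4) -> (2,4) -> (3,4) -> (4,4) -> (5,4)

Moves only go right or down, so the column and row indices never decrease.
Route from (1,1): 3× right (reaching (1,4)), 4× down (reaching (5,4)) — 7 moves in all.
Check: all required cells visited.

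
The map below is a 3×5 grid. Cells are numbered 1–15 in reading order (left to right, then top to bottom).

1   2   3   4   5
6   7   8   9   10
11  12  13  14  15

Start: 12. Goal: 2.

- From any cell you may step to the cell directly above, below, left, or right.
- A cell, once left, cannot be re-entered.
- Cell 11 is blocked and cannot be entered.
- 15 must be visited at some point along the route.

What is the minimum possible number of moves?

Any route passes through 15 somewhere between 12 and 2. Summing Manhattan distances along the two legs (12 → 15 → 2) gives a lower bound of 3 + 5 = 8 moves.
A route of 8 moves achieves this: 12 → 13 → 14 → 15 → 10 → 5 → 4 → 3 → 2.
Since 8 matches the lower bound, it is optimal.

8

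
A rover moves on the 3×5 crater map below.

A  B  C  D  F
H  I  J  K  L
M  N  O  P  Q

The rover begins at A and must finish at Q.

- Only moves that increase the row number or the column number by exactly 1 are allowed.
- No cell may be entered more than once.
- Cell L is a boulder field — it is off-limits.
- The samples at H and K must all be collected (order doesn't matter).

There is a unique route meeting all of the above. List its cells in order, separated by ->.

Moves only go right or down, so the column and row indices never decrease.
Route from A: down to H, 3× right (reaching K), down to P, right to Q — 6 moves in all.
Check: all required cells visited.

A -> H -> I -> J -> K -> P -> Q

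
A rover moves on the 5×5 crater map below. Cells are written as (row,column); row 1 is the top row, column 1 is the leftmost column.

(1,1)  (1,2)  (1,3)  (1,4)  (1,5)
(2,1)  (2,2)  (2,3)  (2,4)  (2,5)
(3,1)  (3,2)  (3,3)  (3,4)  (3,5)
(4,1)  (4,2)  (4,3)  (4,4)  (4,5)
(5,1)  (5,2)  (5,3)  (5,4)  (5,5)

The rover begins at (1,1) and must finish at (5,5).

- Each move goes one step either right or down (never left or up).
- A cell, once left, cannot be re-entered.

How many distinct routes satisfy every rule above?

70

A right/down-only route from (1,1) to (5,5) makes exactly 4 down-moves and 4 right-moves in some order.
With no other constraints that would be C(8,4) = 70 routes.
That gives 70 routes.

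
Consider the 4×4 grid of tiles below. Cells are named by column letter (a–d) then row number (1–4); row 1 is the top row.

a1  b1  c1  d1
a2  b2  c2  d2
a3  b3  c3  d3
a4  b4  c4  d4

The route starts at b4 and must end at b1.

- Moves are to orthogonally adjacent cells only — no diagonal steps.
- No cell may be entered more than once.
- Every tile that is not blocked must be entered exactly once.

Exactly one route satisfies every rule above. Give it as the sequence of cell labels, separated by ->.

b4 -> a4 -> a3 -> b3 -> c3 -> c4 -> d4 -> d3 -> d2 -> d1 -> c1 -> c2 -> b2 -> a2 -> a1 -> b1

Need to visit all 16 open cells exactly once, starting at b4 and ending at b1.
Cell a1 has only two open neighbours (a2 and b1), so the path must pass straight through it: one of those is the cell it's entered from and the other is where it exits.
Route from b4: left to a4, up to a3, 2× right (reaching c3), down to c4, right to d4, 3× up (reaching d1), left to c1, down to c2, 2× left (reaching a2), up to a1, right to b1 — 15 moves in all.
Check: all 16 open cells covered.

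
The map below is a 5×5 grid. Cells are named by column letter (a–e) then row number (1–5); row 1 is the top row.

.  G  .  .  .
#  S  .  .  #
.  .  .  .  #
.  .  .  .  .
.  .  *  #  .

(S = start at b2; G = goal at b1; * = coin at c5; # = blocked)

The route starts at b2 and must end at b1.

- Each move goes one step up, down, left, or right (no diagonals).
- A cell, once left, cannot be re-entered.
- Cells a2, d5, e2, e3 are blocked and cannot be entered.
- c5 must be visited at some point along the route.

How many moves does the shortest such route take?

9

Any route passes through c5 somewhere between b2 and b1. Summing Manhattan distances along the two legs (b2 → c5 → b1) gives a lower bound of 4 + 5 = 9 moves.
A route of 9 moves achieves this: b2 → b3 → b4 → b5 → c5 → c4 → c3 → c2 → c1 → b1.
Since 9 matches the lower bound, it is optimal.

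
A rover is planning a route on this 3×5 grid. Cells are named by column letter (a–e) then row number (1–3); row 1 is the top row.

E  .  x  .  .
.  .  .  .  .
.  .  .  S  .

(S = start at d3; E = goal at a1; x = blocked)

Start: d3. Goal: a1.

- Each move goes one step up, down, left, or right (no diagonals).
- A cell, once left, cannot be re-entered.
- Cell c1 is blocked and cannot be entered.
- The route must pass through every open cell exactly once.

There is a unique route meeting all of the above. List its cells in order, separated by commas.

Need to visit all 14 open cells exactly once, starting at d3 and ending at a1.
Cell a3 has only two open neighbours (a2 and b3), so the path must pass straight through it: one of those is the cell it's entered from and the other is where it exits.
Route from d3: right to e3, 2× up (reaching e1), left to d1, down to d2, left to c2, down to c3, 2× left (reaching a3), up to a2, right to b2, up to b1, left to a1 — 13 moves in all.
Check: all 14 open cells covered.

d3, e3, e2, e1, d1, d2, c2, c3, b3, a3, a2, b2, b1, a1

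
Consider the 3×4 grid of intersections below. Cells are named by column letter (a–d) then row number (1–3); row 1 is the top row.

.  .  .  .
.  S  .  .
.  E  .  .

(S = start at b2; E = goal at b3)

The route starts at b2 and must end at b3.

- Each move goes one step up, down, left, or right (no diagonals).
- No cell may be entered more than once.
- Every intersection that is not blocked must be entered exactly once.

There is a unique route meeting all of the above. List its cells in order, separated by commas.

Need to visit all 12 open cells exactly once, starting at b2 and ending at b3.
Cell a3 has only two open neighbours (a2 and b3), so the path must pass straight through it: one of those is the cell it's entered from and the other is where it exits.
Route from b2: right 1 to c2, down 1 to c3, right 1 to d3, up 2 to d1, left 3 to a1, down 2 to a3, right 1 to b3 — 11 moves in all.
Check: all 12 open cells covered.

b2, c2, c3, d3, d2, d1, c1, b1, a1, a2, a3, b3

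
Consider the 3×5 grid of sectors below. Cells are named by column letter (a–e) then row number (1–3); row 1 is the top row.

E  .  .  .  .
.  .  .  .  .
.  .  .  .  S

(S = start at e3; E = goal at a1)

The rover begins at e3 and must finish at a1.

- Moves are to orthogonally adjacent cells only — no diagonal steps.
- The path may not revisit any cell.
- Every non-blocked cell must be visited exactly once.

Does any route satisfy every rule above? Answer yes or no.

yes

One route that works: e3 → e2 → e1 → d1 → d2 → d3 → c3 → c2 → c1 → b1 → b2 → b3 → a3 → a2 → a1.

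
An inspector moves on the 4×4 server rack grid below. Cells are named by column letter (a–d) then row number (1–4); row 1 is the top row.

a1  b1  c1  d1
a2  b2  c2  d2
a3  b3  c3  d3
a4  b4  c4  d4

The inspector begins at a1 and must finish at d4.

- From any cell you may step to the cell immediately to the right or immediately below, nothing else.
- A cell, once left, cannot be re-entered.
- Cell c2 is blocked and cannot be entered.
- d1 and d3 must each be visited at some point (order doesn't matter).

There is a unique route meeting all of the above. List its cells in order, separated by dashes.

a1 - b1 - c1 - d1 - d2 - d3 - d4

Moves only go right or down, so the column and row indices never decrease.
Route from a1: right 3 to d1, down 3 to d4 — 6 moves in all.
Check: all required cells visited.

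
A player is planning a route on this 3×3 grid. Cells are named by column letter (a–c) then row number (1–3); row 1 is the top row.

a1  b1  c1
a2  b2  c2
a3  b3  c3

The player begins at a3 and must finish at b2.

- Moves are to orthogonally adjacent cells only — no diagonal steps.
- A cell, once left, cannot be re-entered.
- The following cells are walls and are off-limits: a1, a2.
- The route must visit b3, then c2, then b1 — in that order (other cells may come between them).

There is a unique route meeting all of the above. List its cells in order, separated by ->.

The waypoints must appear in the order b3, c2, b1, with no cell reused.
Route from a3: 2× right (reaching c3), 2× up (reaching c1), left to b1, down to b2 — 6 moves in all.
Check: order respected (b3 at step 1, c2 at step 3, b1 at step 5).

a3 -> b3 -> c3 -> c2 -> c1 -> b1 -> b2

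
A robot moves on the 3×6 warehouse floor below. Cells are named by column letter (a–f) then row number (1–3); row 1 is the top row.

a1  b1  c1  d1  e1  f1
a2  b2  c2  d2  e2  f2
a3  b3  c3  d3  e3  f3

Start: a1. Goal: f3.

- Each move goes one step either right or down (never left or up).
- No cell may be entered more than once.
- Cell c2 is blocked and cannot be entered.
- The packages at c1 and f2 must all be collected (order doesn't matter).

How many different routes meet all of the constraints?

3

A right/down-only route from a1 to f3 makes exactly 2 down-moves and 5 right-moves in some order.
With no other constraints that would be C(7,2) = 21 routes.
A monotone route can only reach the required cells in the order c1, f2, so split there and multiply the segment counts (each segment already excludes blocked cells): a1→c1: 1; c1→f2: 3; f2→f3: 1; product = 3.
That gives 3 routes.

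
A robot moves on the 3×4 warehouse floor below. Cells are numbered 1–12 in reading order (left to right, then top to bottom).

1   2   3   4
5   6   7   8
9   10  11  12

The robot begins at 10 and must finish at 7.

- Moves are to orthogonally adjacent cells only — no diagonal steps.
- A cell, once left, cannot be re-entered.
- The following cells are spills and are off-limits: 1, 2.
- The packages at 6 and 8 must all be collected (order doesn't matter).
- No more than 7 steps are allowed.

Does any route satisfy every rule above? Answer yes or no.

Exhausting the options from 10, every branch either dead-ends against blocked cells, would have to re-enter a cell already used, runs past the 7-move limit, or reaches the goal with a constraint still unmet.

no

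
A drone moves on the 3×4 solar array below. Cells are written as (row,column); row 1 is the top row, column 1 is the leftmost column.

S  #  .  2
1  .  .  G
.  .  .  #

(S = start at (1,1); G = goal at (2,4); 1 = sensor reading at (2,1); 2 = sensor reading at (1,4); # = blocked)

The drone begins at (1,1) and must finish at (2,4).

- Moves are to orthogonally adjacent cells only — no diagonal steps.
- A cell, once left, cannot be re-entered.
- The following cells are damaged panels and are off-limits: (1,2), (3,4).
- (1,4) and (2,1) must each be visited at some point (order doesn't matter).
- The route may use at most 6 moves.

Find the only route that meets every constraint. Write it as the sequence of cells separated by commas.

The 6-move cap with required stops at (1,4), (2,1) leaves no slack for detours.
Route from (1,1): down 1 to (2,1), right 2 to (2,3), up 1 to (1,3), right 1 to (1,4), down 1 to (2,4) — 6 moves in all.
Check: all required cells visited; 6 ≤ 6 moves.

(1,1), (2,1), (2,2), (2,3), (1,3), (1,4), (2,4)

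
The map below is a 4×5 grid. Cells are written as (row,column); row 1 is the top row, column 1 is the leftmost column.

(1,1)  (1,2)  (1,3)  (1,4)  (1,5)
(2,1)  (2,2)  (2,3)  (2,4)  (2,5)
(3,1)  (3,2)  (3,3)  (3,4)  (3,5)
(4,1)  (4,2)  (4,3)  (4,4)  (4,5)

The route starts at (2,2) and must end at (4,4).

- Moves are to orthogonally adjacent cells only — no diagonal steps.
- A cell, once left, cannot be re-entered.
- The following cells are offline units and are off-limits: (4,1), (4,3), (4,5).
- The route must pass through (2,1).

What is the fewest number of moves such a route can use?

6

Any route passes through (2,1) somewhere between (2,2) and (4,4). Summing Manhattan distances along the two legs ((2,2) → (2,1) → (4,4)) gives a lower bound of 1 + 5 = 6 moves.
A route of 6 moves achieves this: (2,2) → (2,1) → (3,1) → (3,2) → (3,3) → (3,4) → (4,4).
Since 6 matches the lower bound, it is optimal.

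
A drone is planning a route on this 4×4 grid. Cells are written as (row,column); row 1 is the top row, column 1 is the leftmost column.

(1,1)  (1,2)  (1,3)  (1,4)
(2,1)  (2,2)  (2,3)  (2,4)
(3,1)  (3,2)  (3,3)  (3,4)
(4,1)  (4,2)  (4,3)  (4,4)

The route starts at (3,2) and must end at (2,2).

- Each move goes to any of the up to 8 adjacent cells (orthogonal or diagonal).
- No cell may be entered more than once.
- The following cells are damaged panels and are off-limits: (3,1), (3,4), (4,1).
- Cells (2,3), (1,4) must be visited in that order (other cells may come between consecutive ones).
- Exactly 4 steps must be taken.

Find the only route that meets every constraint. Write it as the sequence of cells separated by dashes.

The waypoints must appear in the order (2,3), (1,4), with no cell reused.
Route from (3,2): 2× up-right (reaching (1,4)), left to (1,3), down-left to (2,2) — 4 moves in all.
Check: order respected ((2,3) at step 1, (1,4) at step 2); 4 moves as required.

(3,2) - (2,3) - (1,4) - (1,3) - (2,2)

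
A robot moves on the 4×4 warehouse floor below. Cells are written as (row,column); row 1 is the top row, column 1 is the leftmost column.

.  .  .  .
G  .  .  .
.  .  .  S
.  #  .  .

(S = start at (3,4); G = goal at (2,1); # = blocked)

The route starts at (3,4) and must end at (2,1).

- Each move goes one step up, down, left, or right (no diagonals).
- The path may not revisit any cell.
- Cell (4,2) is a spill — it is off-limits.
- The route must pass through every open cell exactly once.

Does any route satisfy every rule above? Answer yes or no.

Cell (4,1) has only one open neighbour but is neither the start nor the goal, so a Hamiltonian route would have to both enter and leave it through the same neighbour — impossible without revisiting.

no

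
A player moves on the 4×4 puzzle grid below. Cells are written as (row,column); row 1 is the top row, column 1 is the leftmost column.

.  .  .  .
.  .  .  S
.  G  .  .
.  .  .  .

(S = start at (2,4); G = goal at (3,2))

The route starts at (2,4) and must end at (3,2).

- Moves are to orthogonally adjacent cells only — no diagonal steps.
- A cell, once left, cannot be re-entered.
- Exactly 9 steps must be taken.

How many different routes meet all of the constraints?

Need simple routes of exactly 9 moves from (2,4) to (3,2) (Manhattan distance 3, so 3 moves are spent on a detour and 3 undoing it).
Branch systematically from the start, pruning whenever the remaining move budget drops below the Manhattan distance to (3,2) or differs from it in parity. Grouping the completions by first move — via (1,4): 8; via (3,4): 9; via (2,3): 6 — and summing: 8 + 9 + 6 = 23.
That gives 23 routes.

23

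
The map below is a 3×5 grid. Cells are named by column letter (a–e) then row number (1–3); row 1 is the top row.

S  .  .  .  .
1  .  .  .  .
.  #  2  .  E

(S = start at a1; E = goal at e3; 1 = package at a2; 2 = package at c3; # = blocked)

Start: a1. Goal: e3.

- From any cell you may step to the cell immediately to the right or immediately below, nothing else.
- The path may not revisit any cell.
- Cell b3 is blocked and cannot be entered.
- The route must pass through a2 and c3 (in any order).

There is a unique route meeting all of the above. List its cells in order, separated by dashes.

a1 - a2 - b2 - c2 - c3 - d3 - e3

Moves only go right or down, so the column and row indices never decrease.
Route from a1: down to a2, 2× right (reaching c2), down to c3, 2× right (reaching e3) — 6 moves in all.
Check: all required cells visited.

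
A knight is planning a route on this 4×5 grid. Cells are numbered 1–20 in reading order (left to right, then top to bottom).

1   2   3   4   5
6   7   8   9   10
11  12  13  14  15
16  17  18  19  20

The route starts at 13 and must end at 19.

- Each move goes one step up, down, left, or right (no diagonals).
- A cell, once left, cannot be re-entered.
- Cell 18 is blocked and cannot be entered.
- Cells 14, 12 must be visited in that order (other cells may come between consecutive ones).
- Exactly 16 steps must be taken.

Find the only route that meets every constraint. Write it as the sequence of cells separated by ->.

The waypoints must appear in the order 14, 12, with no cell reused.
Route from 13: right to 14, up to 9, 2× left (reaching 7), down to 12, left to 11, 2× up (reaching 1), 4× right (reaching 5), 3× down (reaching 20), left to 19 — 16 moves in all.
Check: order respected (14 at step 1, 12 at step 5); 16 moves as required.

13 -> 14 -> 9 -> 8 -> 7 -> 12 -> 11 -> 6 -> 1 -> 2 -> 3 -> 4 -> 5 -> 10 -> 15 -> 20 -> 19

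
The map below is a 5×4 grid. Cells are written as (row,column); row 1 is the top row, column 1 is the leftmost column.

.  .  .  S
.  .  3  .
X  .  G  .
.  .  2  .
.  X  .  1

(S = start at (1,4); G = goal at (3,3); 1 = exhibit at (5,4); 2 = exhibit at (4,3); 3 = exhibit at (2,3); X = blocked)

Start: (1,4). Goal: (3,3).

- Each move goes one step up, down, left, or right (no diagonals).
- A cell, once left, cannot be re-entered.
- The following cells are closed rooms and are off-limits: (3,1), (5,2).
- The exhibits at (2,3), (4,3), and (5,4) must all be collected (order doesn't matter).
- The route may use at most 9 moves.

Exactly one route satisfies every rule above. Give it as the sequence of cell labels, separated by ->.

The 9-move cap with required stops at (2,3), (4,3), (5,4) leaves no slack for detours.
Route from (1,4): left to (1,3), down to (2,3), right to (2,4), 3× down (reaching (5,4)), left to (5,3), 2× up (reaching (3,3)) — 9 moves in all.
Check: all required cells visited; 9 ≤ 9 moves.

(1,4) -> (1,3) -> (2,3) -> (2,4) -> (3,4) -> (4,4) -> (5,4) -> (5,3) -> (4,3) -> (3,3)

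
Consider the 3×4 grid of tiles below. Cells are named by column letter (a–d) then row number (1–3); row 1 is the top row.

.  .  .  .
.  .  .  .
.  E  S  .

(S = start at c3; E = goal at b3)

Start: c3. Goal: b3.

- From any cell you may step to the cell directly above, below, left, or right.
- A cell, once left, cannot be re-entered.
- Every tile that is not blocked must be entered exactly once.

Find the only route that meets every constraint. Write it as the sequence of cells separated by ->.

Need to visit all 12 open cells exactly once, starting at c3 and ending at b3.
Cell d1 has only two open neighbours (d2 and c1), so the path must pass straight through it: one of those is the cell it's entered from and the other is where it exits.
Route from c3: right 1 to d3, up 2 to d1, left 1 to c1, down 1 to c2, left 1 to b2, up 1 to b1, left 1 to a1, down 2 to a3, right 1 to b3 — 11 moves in all.
Check: all 12 open cells covered.

c3 -> d3 -> d2 -> d1 -> c1 -> c2 -> b2 -> b1 -> a1 -> a2 -> a3 -> b3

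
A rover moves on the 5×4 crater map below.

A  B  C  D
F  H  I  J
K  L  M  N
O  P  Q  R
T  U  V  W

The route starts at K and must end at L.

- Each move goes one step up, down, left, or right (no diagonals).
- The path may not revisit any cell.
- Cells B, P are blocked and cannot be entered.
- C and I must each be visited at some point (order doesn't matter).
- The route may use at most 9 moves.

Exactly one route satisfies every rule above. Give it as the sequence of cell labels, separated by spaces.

K F H I C D J N M L

The budget equals the shortest possible length, so every move has to be on a shortest route through the required cells.
Route from K: up to F, 2× right (reaching I), up to C, right to D, 2× down (reaching N), 2× left (reaching L) — 9 moves in all.
Check: all required cells visited; 9 ≤ 9 moves.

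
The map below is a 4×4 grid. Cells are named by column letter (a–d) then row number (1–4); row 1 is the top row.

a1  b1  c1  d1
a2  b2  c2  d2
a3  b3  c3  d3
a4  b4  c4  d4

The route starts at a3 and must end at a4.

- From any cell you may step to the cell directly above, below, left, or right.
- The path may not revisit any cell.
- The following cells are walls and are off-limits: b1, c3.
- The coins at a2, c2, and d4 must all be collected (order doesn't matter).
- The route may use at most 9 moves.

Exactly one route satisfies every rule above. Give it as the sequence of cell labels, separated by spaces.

a3 a2 b2 c2 d2 d3 d4 c4 b4 a4

The 9-move cap with required stops at a2, c2, d4 leaves no slack for detours.
Route from a3: up to a2, 3× right (reaching d2), 2× down (reaching d4), 3× left (reaching a4) — 9 moves in all.
Check: all required cells visited; 9 ≤ 9 moves.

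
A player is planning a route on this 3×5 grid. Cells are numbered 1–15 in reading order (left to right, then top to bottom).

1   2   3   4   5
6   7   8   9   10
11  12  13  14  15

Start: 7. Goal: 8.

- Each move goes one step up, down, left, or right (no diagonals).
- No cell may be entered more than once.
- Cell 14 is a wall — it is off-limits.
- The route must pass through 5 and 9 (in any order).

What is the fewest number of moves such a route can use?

Any route passes through 5 and 9 in some order between 7 and 8. Summing Manhattan distances along each leg and taking the cheapest ordering (7 → 5 → 9 → 8) gives a lower bound of 4 + 2 + 1 = 7 moves.
A route of 7 moves achieves this: 7 → 2 → 3 → 4 → 5 → 10 → 9 → 8.
Since 7 matches the lower bound, it is optimal.

7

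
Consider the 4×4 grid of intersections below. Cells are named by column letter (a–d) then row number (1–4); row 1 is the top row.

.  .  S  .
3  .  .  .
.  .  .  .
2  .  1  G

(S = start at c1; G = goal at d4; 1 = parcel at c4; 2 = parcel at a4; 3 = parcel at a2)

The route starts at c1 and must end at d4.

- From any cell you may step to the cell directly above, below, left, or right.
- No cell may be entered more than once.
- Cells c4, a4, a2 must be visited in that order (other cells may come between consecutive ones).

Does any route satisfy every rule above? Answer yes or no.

no

Ignoring the required order, 38 revisit-free routes from c1 to d4 pass through all of c4, a4, and a2; the waypoint orders that occur are a2 → a4 → c4 (38) — never c4 → a4 → a2.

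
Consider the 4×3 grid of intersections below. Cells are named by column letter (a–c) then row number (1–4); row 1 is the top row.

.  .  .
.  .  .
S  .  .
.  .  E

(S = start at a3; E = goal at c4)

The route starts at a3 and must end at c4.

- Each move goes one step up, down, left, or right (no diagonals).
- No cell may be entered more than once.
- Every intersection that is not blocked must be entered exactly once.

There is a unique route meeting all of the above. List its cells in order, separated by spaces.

a3 a4 b4 b3 b2 a2 a1 b1 c1 c2 c3 c4

Need to visit all 12 open cells exactly once, starting at a3 and ending at c4.
Cell c1 has only two open neighbours (c2 and b1), so the path must pass straight through it: one of those is the cell it's entered from and the other is where it exits.
Route from a3: down to a4, right to b4, 2× up (reaching b2), left to a2, up to a1, 2× right (reaching c1), 3× down (reaching c4) — 11 moves in all.
Check: all 12 open cells covered.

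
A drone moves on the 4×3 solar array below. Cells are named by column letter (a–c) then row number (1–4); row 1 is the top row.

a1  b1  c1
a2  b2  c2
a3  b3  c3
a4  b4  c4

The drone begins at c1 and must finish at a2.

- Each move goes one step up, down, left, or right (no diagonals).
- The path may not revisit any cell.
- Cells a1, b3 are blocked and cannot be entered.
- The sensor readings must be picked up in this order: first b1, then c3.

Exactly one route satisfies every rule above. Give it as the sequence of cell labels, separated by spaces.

c1 b1 b2 c2 c3 c4 b4 a4 a3 a2

The waypoints must appear in the order b1, c3, with no cell reused.
Route from c1: left to b1, down to b2, right to c2, 2× down (reaching c4), 2× left (reaching a4), 2× up (reaching a2) — 9 moves in all.
Check: order respected (b1 at step 1, c3 at step 4).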